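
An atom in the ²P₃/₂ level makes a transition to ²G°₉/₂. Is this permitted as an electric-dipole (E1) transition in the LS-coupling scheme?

forbidden

Initial level: S=1/2, L=1, J=3/2, parity even. Final level: S=1/2, L=4, J=9/2, parity odd.
ΔS = 0: S: 1/2 → 1/2 — ✓.
Parity must change: even → odd — ✓.
ΔJ = 0, ±1 (not J=0↔0): J: 3/2 → 9/2, ΔJ = +3 — ✗.
ΔL = 0, ±1 (not L=0↔0): L: 1 → 4, ΔL = +3 — ✗.
Rule(s) violated: ΔL, ΔJ.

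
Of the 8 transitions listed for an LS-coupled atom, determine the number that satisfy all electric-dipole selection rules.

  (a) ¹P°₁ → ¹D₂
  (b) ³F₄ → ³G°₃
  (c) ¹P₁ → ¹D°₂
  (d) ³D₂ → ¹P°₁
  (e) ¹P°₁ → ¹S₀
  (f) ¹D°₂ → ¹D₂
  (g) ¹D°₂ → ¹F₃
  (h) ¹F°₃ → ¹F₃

7

(a) allowed
(b) allowed
(c) allowed
(d) forbidden (ΔS fails)
(e) allowed
(f) allowed
(g) allowed
(h) allowed
Total allowed: 7 of 8.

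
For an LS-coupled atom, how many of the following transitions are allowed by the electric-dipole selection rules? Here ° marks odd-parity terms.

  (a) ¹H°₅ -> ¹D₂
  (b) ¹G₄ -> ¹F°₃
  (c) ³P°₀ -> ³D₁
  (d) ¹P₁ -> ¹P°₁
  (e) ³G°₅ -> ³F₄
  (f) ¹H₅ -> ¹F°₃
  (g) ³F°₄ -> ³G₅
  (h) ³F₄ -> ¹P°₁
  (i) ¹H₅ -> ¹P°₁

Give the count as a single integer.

5

(a) forbidden (ΔL, ΔJ fail)
(b) allowed
(c) allowed
(d) allowed
(e) allowed
(f) forbidden (ΔL, ΔJ fail)
(g) allowed
(h) forbidden (ΔS, ΔL, ΔJ fail)
(i) forbidden (ΔL, ΔJ fail)
Total allowed: 5 of 9.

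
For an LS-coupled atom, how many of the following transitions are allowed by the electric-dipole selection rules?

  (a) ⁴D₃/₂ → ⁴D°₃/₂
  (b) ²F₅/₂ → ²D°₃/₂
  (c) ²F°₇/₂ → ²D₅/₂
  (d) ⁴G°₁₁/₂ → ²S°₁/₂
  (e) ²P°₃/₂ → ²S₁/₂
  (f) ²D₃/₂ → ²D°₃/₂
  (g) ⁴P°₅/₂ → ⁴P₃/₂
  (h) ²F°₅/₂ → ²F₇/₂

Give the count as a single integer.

(a) allowed
(b) allowed
(c) allowed
(d) forbidden (parity, ΔS, ΔL, ΔJ fail)
(e) allowed
(f) allowed
(g) allowed
(h) allowed
Total allowed: 7 of 8.

7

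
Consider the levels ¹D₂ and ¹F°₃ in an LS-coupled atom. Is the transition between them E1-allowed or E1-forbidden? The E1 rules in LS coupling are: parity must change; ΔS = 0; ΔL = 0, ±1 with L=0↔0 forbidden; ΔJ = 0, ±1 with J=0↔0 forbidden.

allowed

Parity must change: even → odd — satisfied.
ΔS = 0: S: 0 → 0 — satisfied.
ΔL = 0, ±1 (not L=0↔0): L: 2 → 3, ΔL = +1 — satisfied.
ΔJ = 0, ±1 (not J=0↔0): J: 2 → 3, ΔJ = +1 — satisfied.
All four E1 rules are satisfied.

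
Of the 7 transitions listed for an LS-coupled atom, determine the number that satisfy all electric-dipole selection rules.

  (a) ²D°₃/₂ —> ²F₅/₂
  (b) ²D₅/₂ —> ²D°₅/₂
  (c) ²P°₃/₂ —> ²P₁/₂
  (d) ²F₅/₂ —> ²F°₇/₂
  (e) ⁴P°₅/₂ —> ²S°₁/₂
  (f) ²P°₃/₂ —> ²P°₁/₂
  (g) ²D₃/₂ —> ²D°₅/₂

5

(a) allowed
(b) allowed
(c) allowed
(d) allowed
(e) forbidden (parity, ΔS, ΔJ fail)
(f) forbidden (parity fails)
(g) allowed
Total allowed: 5 of 7.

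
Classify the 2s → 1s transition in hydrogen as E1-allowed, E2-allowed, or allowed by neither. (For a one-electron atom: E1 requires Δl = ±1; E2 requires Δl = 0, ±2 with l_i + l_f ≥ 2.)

Δl = 0 − 0 = +0; l_i + l_f = 0.
E1 (Δl = ±1): not satisfied.
E2 (Δl = 0,±2, l_i+l_f ≥ 2): not satisfied.

neither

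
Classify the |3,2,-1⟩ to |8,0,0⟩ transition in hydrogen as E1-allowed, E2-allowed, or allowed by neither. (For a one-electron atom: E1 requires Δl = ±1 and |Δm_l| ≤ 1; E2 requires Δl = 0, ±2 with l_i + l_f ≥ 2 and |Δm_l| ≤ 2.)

Δl = 0 − 2 = -2; l_i + l_f = 2.
Δm_l = +1.
E1 (Δl = ±1, |Δm_l| ≤ 1): not satisfied.
E2 (Δl = 0,±2, l_i+l_f ≥ 2, |Δm_l| ≤ 2): satisfied.

E2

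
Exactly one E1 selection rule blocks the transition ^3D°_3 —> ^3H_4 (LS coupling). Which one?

the ΔL = 0, ±1 rule

Initial level: S=1, L=2, J=3, parity odd. Final level: S=1, L=5, J=4, parity even.
Parity must change: odd → even — ok.
ΔS = 0: S: 1 → 1 — ok.
ΔL = 0, ±1 (not L=0↔0): L: 2 → 5, ΔL = +3 — fails.
ΔJ = 0, ±1 (not J=0↔0): J: 3 → 4, ΔJ = +1 — ok.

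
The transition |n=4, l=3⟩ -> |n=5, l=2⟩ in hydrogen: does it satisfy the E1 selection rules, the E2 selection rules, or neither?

Δl = 2 − 3 = -1; l_i + l_f = 5.
E1 (Δl = ±1): satisfied.
E2 (Δl = 0,±2, l_i+l_f ≥ 2): not satisfied.

E1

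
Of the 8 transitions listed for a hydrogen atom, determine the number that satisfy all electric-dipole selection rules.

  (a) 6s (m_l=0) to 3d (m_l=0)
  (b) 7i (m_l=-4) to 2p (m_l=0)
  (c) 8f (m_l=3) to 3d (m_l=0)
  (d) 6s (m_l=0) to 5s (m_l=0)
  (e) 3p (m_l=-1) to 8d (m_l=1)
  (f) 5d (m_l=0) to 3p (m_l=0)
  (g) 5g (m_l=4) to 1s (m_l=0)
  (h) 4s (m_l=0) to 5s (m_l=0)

1

(a) forbidden — Δl = +2 (E1 requires Δl = ±1)
(b) forbidden — Δl = -5 (E1 requires Δl = ±1); Δm_l = +4 (E1 requires Δm_l = 0, ±1)
(c) forbidden — Δm_l = -3 (E1 requires Δm_l = 0, ±1)
(d) forbidden — Δl = +0 (E1 requires Δl = ±1)
(e) forbidden — Δm_l = +2 (E1 requires Δm_l = 0, ±1)
(f) allowed
(g) forbidden — Δl = -4 (E1 requires Δl = ±1); Δm_l = -4 (E1 requires Δm_l = 0, ±1)
(h) forbidden — Δl = +0 (E1 requires Δl = ±1)
Total allowed: 1 of 8.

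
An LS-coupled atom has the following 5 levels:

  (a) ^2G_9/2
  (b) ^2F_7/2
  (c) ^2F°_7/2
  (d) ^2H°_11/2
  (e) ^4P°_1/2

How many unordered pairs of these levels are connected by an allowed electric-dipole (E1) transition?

(a)–(b): forbidden (parity).
(a)–(c): allowed.
(a)–(d): allowed.
(a)–(e): forbidden (ΔS, ΔL, ΔJ).
(b)–(c): allowed.
(b)–(d): forbidden (ΔL, ΔJ).
(b)–(e): forbidden (ΔS, ΔL, ΔJ).
(c)–(d): forbidden (parity, ΔL, ΔJ).
(c)–(e): forbidden (parity, ΔS, ΔL, ΔJ).
(d)–(e): forbidden (parity, ΔS, ΔL, ΔJ).
Allowed pairs: 3 of 10.

3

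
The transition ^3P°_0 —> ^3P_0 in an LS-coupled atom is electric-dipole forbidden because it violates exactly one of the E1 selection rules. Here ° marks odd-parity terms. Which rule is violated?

Parity must change: odd → even — satisfied.
ΔS = 0: S: 1 → 1 — satisfied.
ΔL = 0, ±1 (not L=0↔0): L: 1 → 1, ΔL = +0 — satisfied.
ΔJ = 0, ±1 (not J=0↔0): J: 0 → 0, ΔJ = +0 — violated.

the J=0 ↔ J=0 exclusion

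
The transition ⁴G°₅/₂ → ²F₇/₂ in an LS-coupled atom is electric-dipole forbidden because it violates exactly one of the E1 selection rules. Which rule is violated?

the ΔS = 0 rule

Reading off the term symbols: S 3/2→1/2, L 4→3, J 5/2→7/2, parity odd→even.
Parity must change: odd → even — satisfied.
ΔS = 0: S: 3/2 → 1/2 — violated.
ΔL = 0, ±1 (not L=0↔0): L: 4 → 3, ΔL = -1 — satisfied.
ΔJ = 0, ±1 (not J=0↔0): J: 5/2 → 7/2, ΔJ = +1 — satisfied.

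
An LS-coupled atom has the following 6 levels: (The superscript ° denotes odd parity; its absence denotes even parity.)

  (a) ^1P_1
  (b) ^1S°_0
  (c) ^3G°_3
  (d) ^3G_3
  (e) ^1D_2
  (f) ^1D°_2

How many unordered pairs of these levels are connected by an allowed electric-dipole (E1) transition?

(a)–(b): allowed.
(a)–(c): forbidden (ΔS, ΔL, ΔJ).
(a)–(d): forbidden (parity, ΔS, ΔL, ΔJ).
(a)–(e): forbidden (parity).
(a)–(f): allowed.
(b)–(c): forbidden (parity, ΔS, ΔL, ΔJ).
(b)–(d): forbidden (ΔS, ΔL, ΔJ).
(b)–(e): forbidden (ΔL, ΔJ).
(b)–(f): forbidden (parity, ΔL, ΔJ).
(c)–(d): allowed.
(c)–(e): forbidden (ΔS, ΔL).
(c)–(f): forbidden (parity, ΔS, ΔL).
(d)–(e): forbidden (parity, ΔS, ΔL).
(d)–(f): forbidden (ΔS, ΔL).
(e)–(f): allowed.
Allowed pairs: 4 of 15.

4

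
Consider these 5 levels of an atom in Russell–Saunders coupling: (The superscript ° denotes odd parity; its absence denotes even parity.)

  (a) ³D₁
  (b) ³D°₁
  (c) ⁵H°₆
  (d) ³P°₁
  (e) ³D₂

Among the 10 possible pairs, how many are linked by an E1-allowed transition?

4

(a)–(b): allowed.
(a)–(c): forbidden (ΔS, ΔL, ΔJ).
(a)–(d): allowed.
(a)–(e): forbidden (parity).
(b)–(c): forbidden (parity, ΔS, ΔL, ΔJ).
(b)–(d): forbidden (parity).
(b)–(e): allowed.
(c)–(d): forbidden (parity, ΔS, ΔL, ΔJ).
(c)–(e): forbidden (ΔS, ΔL, ΔJ).
(d)–(e): allowed.
Allowed pairs: 4 of 10.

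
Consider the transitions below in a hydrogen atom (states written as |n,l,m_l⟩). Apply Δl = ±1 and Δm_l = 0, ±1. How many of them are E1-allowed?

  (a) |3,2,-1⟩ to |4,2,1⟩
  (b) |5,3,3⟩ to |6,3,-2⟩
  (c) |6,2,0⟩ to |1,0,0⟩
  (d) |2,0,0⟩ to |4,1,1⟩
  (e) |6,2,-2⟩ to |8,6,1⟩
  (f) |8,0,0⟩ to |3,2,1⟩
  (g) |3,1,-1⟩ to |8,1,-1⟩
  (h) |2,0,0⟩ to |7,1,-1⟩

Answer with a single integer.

(a) forbidden — Δl = +0 (E1 requires Δl = ±1); Δm_l = +2 (E1 requires Δm_l = 0, ±1)
(b) forbidden — Δl = +0 (E1 requires Δl = ±1); Δm_l = -5 (E1 requires Δm_l = 0, ±1)
(c) forbidden — Δl = -2 (E1 requires Δl = ±1)
(d) allowed
(e) forbidden — Δl = +4 (E1 requires Δl = ±1); Δm_l = +3 (E1 requires Δm_l = 0, ±1)
(f) forbidden — Δl = +2 (E1 requires Δl = ±1)
(g) forbidden — Δl = +0 (E1 requires Δl = ±1)
(h) allowed
Total allowed: 2 of 8.

2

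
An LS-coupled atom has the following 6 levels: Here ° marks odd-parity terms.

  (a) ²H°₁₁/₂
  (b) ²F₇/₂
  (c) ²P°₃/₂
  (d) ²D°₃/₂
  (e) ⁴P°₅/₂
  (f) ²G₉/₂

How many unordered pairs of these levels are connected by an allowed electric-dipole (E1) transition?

(a)–(b): forbidden (ΔL, ΔJ).
(a)–(c): forbidden (parity, ΔL, ΔJ).
(a)–(d): forbidden (parity, ΔL, ΔJ).
(a)–(e): forbidden (parity, ΔS, ΔL, ΔJ).
(a)–(f): allowed.
(b)–(c): forbidden (ΔL, ΔJ).
(b)–(d): forbidden (ΔJ).
(b)–(e): forbidden (ΔS, ΔL).
(b)–(f): forbidden (parity).
(c)–(d): forbidden (parity).
(c)–(e): forbidden (parity, ΔS).
(c)–(f): forbidden (ΔL, ΔJ).
(d)–(e): forbidden (parity, ΔS).
(d)–(f): forbidden (ΔL, ΔJ).
(e)–(f): forbidden (ΔS, ΔL, ΔJ).
Allowed pairs: 1 of 15.

1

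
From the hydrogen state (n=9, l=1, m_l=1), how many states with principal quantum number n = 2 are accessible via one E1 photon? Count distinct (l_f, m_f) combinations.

1

E1 requires Δl = ±1, so l_f ∈ {0, 2}; with 0 ≤ l_f ≤ n_f−1 = 1, the allowed l_f values are {0}.
For l_f = 0: m_f ∈ {m_i−1, m_i, m_i+1} ∩ [−0, 0] = {0} → 1 state.
Total: 1.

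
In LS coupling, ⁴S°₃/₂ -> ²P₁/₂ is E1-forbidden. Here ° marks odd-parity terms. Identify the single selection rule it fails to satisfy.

the ΔS = 0 rule

Parity must change: odd → even — ✓.
ΔS = 0: S: 3/2 → 1/2 — ✗.
ΔL = 0, ±1 (not L=0↔0): L: 0 → 1, ΔL = +1 — ✓.
ΔJ = 0, ±1 (not J=0↔0): J: 3/2 → 1/2, ΔJ = -1 — ✓.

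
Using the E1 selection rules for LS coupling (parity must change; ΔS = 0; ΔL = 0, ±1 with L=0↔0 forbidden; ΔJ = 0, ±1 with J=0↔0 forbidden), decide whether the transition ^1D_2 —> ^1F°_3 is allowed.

Initial level: S=0, L=2, J=2, parity even. Final level: S=0, L=3, J=3, parity odd.
Parity must change: even → odd — satisfied.
ΔL = 0, ±1 (not L=0↔0): L: 2 → 3, ΔL = +1 — satisfied.
ΔJ = 0, ±1 (not J=0↔0): J: 2 → 3, ΔJ = +1 — satisfied.
ΔS = 0: S: 0 → 0 — satisfied.
All four E1 rules are satisfied.

allowed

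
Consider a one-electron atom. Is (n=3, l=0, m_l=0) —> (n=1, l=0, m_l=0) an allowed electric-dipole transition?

forbidden

Initial l = 0, final l = 0, so Δl = +0. E1 requires Δl = ±1: ✗.
m_l: 0 → 0 (Δm_l = +0). |Δm_l| ≤ 1 ✓.
The transition is electric-dipole forbidden.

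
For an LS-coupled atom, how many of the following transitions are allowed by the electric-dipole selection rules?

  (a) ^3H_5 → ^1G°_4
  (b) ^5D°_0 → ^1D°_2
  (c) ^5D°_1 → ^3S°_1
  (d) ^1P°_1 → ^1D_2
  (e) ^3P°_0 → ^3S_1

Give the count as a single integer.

(a) forbidden (ΔS fails)
(b) forbidden (parity, ΔS, ΔJ fail)
(c) forbidden (parity, ΔS, ΔL fail)
(d) allowed
(e) allowed
Total allowed: 2 of 5.

2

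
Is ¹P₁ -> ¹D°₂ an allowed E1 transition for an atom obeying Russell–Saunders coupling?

Parity must change: even → odd — satisfied.
ΔS = 0: S: 0 → 0 — satisfied.
ΔL = 0, ±1 (not L=0↔0): L: 1 → 2, ΔL = +1 — satisfied.
ΔJ = 0, ±1 (not J=0↔0): J: 1 → 2, ΔJ = +1 — satisfied.
All four E1 rules are satisfied.

allowed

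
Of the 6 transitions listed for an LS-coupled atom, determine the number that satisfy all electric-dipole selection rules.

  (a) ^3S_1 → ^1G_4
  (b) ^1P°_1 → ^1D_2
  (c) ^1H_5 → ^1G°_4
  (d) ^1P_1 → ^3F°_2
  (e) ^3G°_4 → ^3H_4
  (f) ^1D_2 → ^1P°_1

4

(a) forbidden (parity, ΔS, ΔL, ΔJ fail)
(b) allowed
(c) allowed
(d) forbidden (ΔS, ΔL fail)
(e) allowed
(f) allowed
Total allowed: 4 of 6.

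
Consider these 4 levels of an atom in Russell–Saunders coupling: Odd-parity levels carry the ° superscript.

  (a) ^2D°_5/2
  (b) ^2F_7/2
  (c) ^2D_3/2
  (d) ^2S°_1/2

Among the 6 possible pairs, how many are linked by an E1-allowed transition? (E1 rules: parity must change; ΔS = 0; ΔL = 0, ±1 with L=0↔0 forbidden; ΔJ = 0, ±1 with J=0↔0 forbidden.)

(a)–(b): allowed.
(a)–(c): allowed.
(a)–(d): forbidden (parity, ΔL, ΔJ).
(b)–(c): forbidden (parity, ΔJ).
(b)–(d): forbidden (ΔL, ΔJ).
(c)–(d): forbidden (ΔL).
Allowed pairs: 2 of 6.

2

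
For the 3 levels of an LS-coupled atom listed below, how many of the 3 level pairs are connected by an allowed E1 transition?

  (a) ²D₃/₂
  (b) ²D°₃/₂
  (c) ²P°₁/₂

2

(a)–(b): allowed.
(a)–(c): allowed.
(b)–(c): forbidden (parity).
Allowed pairs: 2 of 3.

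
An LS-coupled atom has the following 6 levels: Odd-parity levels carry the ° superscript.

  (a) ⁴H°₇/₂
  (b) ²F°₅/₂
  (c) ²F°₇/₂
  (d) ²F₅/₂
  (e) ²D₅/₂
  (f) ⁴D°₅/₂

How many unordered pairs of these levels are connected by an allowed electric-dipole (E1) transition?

4

(a)–(b): forbidden (parity, ΔS, ΔL).
(a)–(c): forbidden (parity, ΔS, ΔL).
(a)–(d): forbidden (ΔS, ΔL).
(a)–(e): forbidden (ΔS, ΔL).
(a)–(f): forbidden (parity, ΔL).
(b)–(c): forbidden (parity).
(b)–(d): allowed.
(b)–(e): allowed.
(b)–(f): forbidden (parity, ΔS).
(c)–(d): allowed.
(c)–(e): allowed.
(c)–(f): forbidden (parity, ΔS).
(d)–(e): forbidden (parity).
(d)–(f): forbidden (ΔS).
(e)–(f): forbidden (ΔS).
Allowed pairs: 4 of 15.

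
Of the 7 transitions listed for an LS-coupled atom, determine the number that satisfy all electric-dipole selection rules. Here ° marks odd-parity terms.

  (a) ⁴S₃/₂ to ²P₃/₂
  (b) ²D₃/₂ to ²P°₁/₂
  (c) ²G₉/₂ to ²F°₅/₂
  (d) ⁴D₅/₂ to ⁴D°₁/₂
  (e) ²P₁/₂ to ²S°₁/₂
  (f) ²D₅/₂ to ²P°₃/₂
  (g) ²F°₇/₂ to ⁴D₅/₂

3

(a) forbidden (parity, ΔS fail)
(b) allowed
(c) forbidden (ΔJ fails)
(d) forbidden (ΔJ fails)
(e) allowed
(f) allowed
(g) forbidden (ΔS fails)
Total allowed: 3 of 7.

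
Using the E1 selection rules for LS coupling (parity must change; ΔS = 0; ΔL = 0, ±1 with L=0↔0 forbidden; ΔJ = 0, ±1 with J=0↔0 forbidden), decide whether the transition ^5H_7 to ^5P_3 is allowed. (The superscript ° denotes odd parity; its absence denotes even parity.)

forbidden

Parity must change: even → even — fails.
ΔS = 0: S: 2 → 2 — ok.
ΔL = 0, ±1 (not L=0↔0): L: 5 → 1, ΔL = -4 — fails.
ΔJ = 0, ±1 (not J=0↔0): J: 7 → 3, ΔJ = -4 — fails.
Rule(s) violated: parity, ΔL, ΔJ.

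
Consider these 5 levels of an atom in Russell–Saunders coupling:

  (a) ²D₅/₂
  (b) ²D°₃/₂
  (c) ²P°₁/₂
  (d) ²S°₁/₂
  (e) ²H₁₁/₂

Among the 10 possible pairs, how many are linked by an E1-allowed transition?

1

(a)–(b): allowed.
(a)–(c): forbidden (ΔJ).
(a)–(d): forbidden (ΔL, ΔJ).
(a)–(e): forbidden (parity, ΔL, ΔJ).
(b)–(c): forbidden (parity).
(b)–(d): forbidden (parity, ΔL).
(b)–(e): forbidden (ΔL, ΔJ).
(c)–(d): forbidden (parity).
(c)–(e): forbidden (ΔL, ΔJ).
(d)–(e): forbidden (ΔL, ΔJ).
Allowed pairs: 1 of 10.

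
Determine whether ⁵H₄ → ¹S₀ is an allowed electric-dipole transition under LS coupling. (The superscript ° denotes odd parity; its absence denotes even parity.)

forbidden

ΔL = 0, ±1 (not L=0↔0): L: 5 → 0, ΔL = -5 — ✗.
ΔS = 0: S: 2 → 0 — ✗.
ΔJ = 0, ±1 (not J=0↔0): J: 4 → 0, ΔJ = -4 — ✗.
Parity must change: even → even — ✗.
Rule(s) violated: parity, ΔS, ΔL, ΔJ.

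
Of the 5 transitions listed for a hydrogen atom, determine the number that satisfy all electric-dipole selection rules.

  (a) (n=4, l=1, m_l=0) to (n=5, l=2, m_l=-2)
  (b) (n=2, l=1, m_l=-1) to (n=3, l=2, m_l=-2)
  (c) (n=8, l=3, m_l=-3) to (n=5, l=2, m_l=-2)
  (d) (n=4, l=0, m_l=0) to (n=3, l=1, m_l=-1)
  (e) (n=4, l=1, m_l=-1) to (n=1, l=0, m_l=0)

4

(a) forbidden — Δm_l = -2 (E1 requires Δm_l = 0, ±1)
(b) allowed
(c) allowed
(d) allowed
(e) allowed
Total allowed: 4 of 5.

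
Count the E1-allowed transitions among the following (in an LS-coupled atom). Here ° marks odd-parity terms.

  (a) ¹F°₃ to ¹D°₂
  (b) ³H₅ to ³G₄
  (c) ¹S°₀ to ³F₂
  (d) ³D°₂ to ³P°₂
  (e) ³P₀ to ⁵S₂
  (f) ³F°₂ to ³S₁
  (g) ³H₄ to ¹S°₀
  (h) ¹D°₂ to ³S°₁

(a) forbidden (parity fails)
(b) forbidden (parity fails)
(c) forbidden (ΔS, ΔL, ΔJ fail)
(d) forbidden (parity fails)
(e) forbidden (parity, ΔS, ΔJ fail)
(f) forbidden (ΔL fails)
(g) forbidden (ΔS, ΔL, ΔJ fail)
(h) forbidden (parity, ΔS, ΔL fail)
Total allowed: 0 of 8.

0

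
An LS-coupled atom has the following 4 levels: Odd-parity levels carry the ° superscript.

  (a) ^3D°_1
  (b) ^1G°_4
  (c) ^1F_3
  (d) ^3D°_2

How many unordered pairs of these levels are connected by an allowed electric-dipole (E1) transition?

1

(a)–(b): forbidden (parity, ΔS, ΔL, ΔJ).
(a)–(c): forbidden (ΔS, ΔJ).
(a)–(d): forbidden (parity).
(b)–(c): allowed.
(b)–(d): forbidden (parity, ΔS, ΔL, ΔJ).
(c)–(d): forbidden (ΔS).
Allowed pairs: 1 of 6.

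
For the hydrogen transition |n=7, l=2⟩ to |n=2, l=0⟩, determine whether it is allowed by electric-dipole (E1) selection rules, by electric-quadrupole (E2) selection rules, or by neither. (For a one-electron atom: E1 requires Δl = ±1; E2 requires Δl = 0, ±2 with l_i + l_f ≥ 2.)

E2

Δl = 0 − 2 = -2; l_i + l_f = 2.
E1 (Δl = ±1): not satisfied.
E2 (Δl = 0,±2, l_i+l_f ≥ 2): satisfied.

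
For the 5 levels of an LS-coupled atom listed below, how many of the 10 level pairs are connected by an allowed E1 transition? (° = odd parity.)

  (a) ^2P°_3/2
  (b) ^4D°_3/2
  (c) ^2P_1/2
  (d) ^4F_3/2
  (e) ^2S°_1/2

3

(a)–(b): forbidden (parity, ΔS).
(a)–(c): allowed.
(a)–(d): forbidden (ΔS, ΔL).
(a)–(e): forbidden (parity).
(b)–(c): forbidden (ΔS).
(b)–(d): allowed.
(b)–(e): forbidden (parity, ΔS, ΔL).
(c)–(d): forbidden (parity, ΔS, ΔL).
(c)–(e): allowed.
(d)–(e): forbidden (ΔS, ΔL).
Allowed pairs: 3 of 10.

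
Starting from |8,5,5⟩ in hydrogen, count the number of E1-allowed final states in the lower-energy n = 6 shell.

1

E1 requires Δl = ±1, so l_f ∈ {4, 6}; with 0 ≤ l_f ≤ n_f−1 = 5, the allowed l_f values are {4}.
For l_f = 4: m_f ∈ {m_i−1, m_i, m_i+1} ∩ [−4, 4] = {4} → 1 state.
Total: 1.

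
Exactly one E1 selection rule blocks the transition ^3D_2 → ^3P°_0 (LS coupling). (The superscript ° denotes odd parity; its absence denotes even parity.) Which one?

the ΔJ = 0, ±1 rule

Initial level: S=1, L=2, J=2, parity even. Final level: S=1, L=1, J=0, parity odd.
Parity must change: even → odd — ✓.
ΔS = 0: S: 1 → 1 — ✓.
ΔL = 0, ±1 (not L=0↔0): L: 2 → 1, ΔL = -1 — ✓.
ΔJ = 0, ±1 (not J=0↔0): J: 2 → 0, ΔJ = -2 — ✗.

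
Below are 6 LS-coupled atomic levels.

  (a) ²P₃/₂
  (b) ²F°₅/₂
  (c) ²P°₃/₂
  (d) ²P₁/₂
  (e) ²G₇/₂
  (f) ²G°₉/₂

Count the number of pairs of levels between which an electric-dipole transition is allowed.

(a)–(b): forbidden (ΔL).
(a)–(c): allowed.
(a)–(d): forbidden (parity).
(a)–(e): forbidden (parity, ΔL, ΔJ).
(a)–(f): forbidden (ΔL, ΔJ).
(b)–(c): forbidden (parity, ΔL).
(b)–(d): forbidden (ΔL, ΔJ).
(b)–(e): allowed.
(b)–(f): forbidden (parity, ΔJ).
(c)–(d): allowed.
(c)–(e): forbidden (ΔL, ΔJ).
(c)–(f): forbidden (parity, ΔL, ΔJ).
(d)–(e): forbidden (parity, ΔL, ΔJ).
(d)–(f): forbidden (ΔL, ΔJ).
(e)–(f): allowed.
Allowed pairs: 4 of 15.

4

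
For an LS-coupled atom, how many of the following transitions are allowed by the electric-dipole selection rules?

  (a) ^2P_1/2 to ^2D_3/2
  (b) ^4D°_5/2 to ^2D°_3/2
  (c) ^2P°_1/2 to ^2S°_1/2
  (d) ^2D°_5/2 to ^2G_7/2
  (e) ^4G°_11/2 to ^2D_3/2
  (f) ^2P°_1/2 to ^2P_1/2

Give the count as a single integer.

1

(a) forbidden (parity fails)
(b) forbidden (parity, ΔS fail)
(c) forbidden (parity fails)
(d) forbidden (ΔL fails)
(e) forbidden (ΔS, ΔL, ΔJ fail)
(f) allowed
Total allowed: 1 of 6.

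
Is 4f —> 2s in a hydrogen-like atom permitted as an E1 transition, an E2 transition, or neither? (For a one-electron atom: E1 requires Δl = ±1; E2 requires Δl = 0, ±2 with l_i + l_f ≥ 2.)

Δl = 0 − 3 = -3; l_i + l_f = 3.
E1 (Δl = ±1): not satisfied.
E2 (Δl = 0,±2, l_i+l_f ≥ 2): not satisfied.

neither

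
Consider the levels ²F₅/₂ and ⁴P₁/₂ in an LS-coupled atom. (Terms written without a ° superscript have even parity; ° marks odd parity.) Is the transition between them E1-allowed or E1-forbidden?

forbidden

Parity must change: even → even — violated.
ΔS = 0: S: 1/2 → 3/2 — violated.
ΔL = 0, ±1 (not L=0↔0): L: 3 → 1, ΔL = -2 — violated.
ΔJ = 0, ±1 (not J=0↔0): J: 5/2 → 1/2, ΔJ = -2 — violated.
Rule(s) violated: parity, ΔS, ΔL, ΔJ.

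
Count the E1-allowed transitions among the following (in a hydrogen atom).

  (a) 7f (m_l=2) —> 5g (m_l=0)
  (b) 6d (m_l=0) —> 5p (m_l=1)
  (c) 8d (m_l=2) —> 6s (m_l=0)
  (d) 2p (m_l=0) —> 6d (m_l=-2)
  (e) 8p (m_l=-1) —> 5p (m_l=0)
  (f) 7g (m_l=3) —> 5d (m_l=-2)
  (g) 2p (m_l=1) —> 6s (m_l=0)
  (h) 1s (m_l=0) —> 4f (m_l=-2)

2

(a) forbidden — Δm_l = -2 (E1 requires Δm_l = 0, ±1)
(b) allowed
(c) forbidden — Δl = -2 (E1 requires Δl = ±1); Δm_l = -2 (E1 requires Δm_l = 0, ±1)
(d) forbidden — Δm_l = -2 (E1 requires Δm_l = 0, ±1)
(e) forbidden — Δl = +0 (E1 requires Δl = ±1)
(f) forbidden — Δl = -2 (E1 requires Δl = ±1); Δm_l = -5 (E1 requires Δm_l = 0, ±1)
(g) allowed
(h) forbidden — Δl = +3 (E1 requires Δl = ±1); Δm_l = -2 (E1 requires Δm_l = 0, ±1)
Total allowed: 2 of 8.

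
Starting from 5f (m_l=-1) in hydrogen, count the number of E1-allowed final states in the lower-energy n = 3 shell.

E1 requires Δl = ±1, so l_f ∈ {2, 4}; with 0 ≤ l_f ≤ n_f−1 = 2, the allowed l_f values are {2}.
For l_f = 2: m_f ∈ {m_i−1, m_i, m_i+1} ∩ [−2, 2] = {-2, -1, 0} → 3 states.
Total: 3.

3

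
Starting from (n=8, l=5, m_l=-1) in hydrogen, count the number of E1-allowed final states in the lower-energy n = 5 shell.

3

E1 requires Δl = ±1, so l_f ∈ {4, 6}; with 0 ≤ l_f ≤ n_f−1 = 4, the allowed l_f values are {4}.
For l_f = 4: m_f ∈ {m_i−1, m_i, m_i+1} ∩ [−4, 4] = {-2, -1, 0} → 3 states.
Total: 3.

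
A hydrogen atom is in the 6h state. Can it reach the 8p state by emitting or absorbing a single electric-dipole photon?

forbidden

Δl = 1 − 5 = -4; the E1 rule Δl = ±1 is fails.
The transition is electric-dipole forbidden.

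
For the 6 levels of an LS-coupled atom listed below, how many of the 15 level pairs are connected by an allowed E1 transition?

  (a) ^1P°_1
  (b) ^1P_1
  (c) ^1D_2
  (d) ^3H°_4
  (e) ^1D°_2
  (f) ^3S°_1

(a)–(b): allowed.
(a)–(c): allowed.
(a)–(d): forbidden (parity, ΔS, ΔL, ΔJ).
(a)–(e): forbidden (parity).
(a)–(f): forbidden (parity, ΔS).
(b)–(c): forbidden (parity).
(b)–(d): forbidden (ΔS, ΔL, ΔJ).
(b)–(e): allowed.
(b)–(f): forbidden (ΔS).
(c)–(d): forbidden (ΔS, ΔL, ΔJ).
(c)–(e): allowed.
(c)–(f): forbidden (ΔS, ΔL).
(d)–(e): forbidden (parity, ΔS, ΔL, ΔJ).
(d)–(f): forbidden (parity, ΔL, ΔJ).
(e)–(f): forbidden (parity, ΔS, ΔL).
Allowed pairs: 4 of 15.

4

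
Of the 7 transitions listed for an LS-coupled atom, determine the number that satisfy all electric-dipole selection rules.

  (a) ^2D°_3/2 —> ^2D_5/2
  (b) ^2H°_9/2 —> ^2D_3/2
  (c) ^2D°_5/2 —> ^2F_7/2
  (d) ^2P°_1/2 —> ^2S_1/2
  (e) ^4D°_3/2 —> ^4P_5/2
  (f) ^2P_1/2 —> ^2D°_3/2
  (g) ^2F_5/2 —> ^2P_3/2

5

(a) allowed
(b) forbidden (ΔL, ΔJ fail)
(c) allowed
(d) allowed
(e) allowed
(f) allowed
(g) forbidden (parity, ΔL fail)
Total allowed: 5 of 7.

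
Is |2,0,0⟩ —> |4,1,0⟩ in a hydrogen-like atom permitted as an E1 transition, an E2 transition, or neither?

Δl = 1 − 0 = +1; l_i + l_f = 1.
Δm_l = +0.
E1 (Δl = ±1, |Δm_l| ≤ 1): satisfied.
E2 (Δl = 0,±2, l_i+l_f ≥ 2, |Δm_l| ≤ 2): not satisfied.

E1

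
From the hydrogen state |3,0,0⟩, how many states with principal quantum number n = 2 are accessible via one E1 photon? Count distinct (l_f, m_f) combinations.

3

E1 requires Δl = ±1, so l_f ∈ {-1, 1}; with 0 ≤ l_f ≤ n_f−1 = 1, the allowed l_f values are {1}.
For l_f = 1: m_f ∈ {m_i−1, m_i, m_i+1} ∩ [−1, 1] = {-1, 0, 1} → 3 states.
Total: 3.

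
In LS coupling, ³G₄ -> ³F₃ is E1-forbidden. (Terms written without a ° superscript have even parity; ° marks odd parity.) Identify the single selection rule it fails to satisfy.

Parity must change: even → even — fails.
ΔS = 0: S: 1 → 1 — ok.
ΔL = 0, ±1 (not L=0↔0): L: 4 → 3, ΔL = -1 — ok.
ΔJ = 0, ±1 (not J=0↔0): J: 4 → 3, ΔJ = -1 — ok.

parity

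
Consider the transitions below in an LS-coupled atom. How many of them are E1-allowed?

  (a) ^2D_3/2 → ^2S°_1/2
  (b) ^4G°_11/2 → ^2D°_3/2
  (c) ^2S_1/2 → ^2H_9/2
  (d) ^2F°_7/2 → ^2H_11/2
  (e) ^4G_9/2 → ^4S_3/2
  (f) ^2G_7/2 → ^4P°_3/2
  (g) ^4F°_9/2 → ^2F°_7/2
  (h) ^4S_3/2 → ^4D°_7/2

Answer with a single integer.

0

(a) forbidden (ΔL fails)
(b) forbidden (parity, ΔS, ΔL, ΔJ fail)
(c) forbidden (parity, ΔL, ΔJ fail)
(d) forbidden (ΔL, ΔJ fail)
(e) forbidden (parity, ΔL, ΔJ fail)
(f) forbidden (ΔS, ΔL, ΔJ fail)
(g) forbidden (parity, ΔS fail)
(h) forbidden (ΔL, ΔJ fail)
Total allowed: 0 of 8.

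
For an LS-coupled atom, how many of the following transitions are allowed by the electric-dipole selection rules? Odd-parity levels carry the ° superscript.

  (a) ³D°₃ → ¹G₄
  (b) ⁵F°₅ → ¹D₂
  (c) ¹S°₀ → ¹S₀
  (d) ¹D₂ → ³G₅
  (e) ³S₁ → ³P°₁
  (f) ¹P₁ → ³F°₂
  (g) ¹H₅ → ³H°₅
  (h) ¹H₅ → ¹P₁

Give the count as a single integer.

(a) forbidden (ΔS, ΔL fail)
(b) forbidden (ΔS, ΔJ fail)
(c) forbidden (ΔL, ΔJ fail)
(d) forbidden (parity, ΔS, ΔL, ΔJ fail)
(e) allowed
(f) forbidden (ΔS, ΔL fail)
(g) forbidden (ΔS fails)
(h) forbidden (parity, ΔL, ΔJ fail)
Total allowed: 1 of 8.

1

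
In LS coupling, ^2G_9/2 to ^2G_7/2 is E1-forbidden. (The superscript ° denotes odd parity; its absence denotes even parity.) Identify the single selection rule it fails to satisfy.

parity

Parity must change: even → even — fails.
ΔS = 0: S: 1/2 → 1/2 — ok.
ΔL = 0, ±1 (not L=0↔0): L: 4 → 4, ΔL = +0 — ok.
ΔJ = 0, ±1 (not J=0↔0): J: 9/2 → 7/2, ΔJ = -1 — ok.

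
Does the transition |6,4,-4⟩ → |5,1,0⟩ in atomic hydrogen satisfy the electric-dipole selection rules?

forbidden

l: 4 → 1 (Δl = -3). Δl = ±1 ✗.
Δm_l = 0 − (-4) = +4. E1 requires Δm_l = 0, ±1: ✗.
The transition is electric-dipole forbidden.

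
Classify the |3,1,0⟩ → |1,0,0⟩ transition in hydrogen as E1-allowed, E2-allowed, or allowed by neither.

Δl = 0 − 1 = -1; l_i + l_f = 1.
Δm_l = +0.
E1 (Δl = ±1, |Δm_l| ≤ 1): satisfied.
E2 (Δl = 0,±2, l_i+l_f ≥ 2, |Δm_l| ≤ 2): not satisfied.

E1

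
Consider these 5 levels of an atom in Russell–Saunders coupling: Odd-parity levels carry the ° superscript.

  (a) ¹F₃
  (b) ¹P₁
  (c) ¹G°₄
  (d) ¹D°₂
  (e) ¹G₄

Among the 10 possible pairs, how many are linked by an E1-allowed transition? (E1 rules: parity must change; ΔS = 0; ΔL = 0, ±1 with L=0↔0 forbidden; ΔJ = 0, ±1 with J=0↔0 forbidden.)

4

(a)–(b): forbidden (parity, ΔL, ΔJ).
(a)–(c): allowed.
(a)–(d): allowed.
(a)–(e): forbidden (parity).
(b)–(c): forbidden (ΔL, ΔJ).
(b)–(d): allowed.
(b)–(e): forbidden (parity, ΔL, ΔJ).
(c)–(d): forbidden (parity, ΔL, ΔJ).
(c)–(e): allowed.
(d)–(e): forbidden (ΔL, ΔJ).
Allowed pairs: 4 of 10.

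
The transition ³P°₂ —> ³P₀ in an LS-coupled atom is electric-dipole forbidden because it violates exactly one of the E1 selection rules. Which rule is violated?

Parity must change: odd → even — ok.
ΔS = 0: S: 1 → 1 — ok.
ΔL = 0, ±1 (not L=0↔0): L: 1 → 1, ΔL = +0 — ok.
ΔJ = 0, ±1 (not J=0↔0): J: 2 → 0, ΔJ = -2 — fails.

the ΔJ = 0, ±1 rule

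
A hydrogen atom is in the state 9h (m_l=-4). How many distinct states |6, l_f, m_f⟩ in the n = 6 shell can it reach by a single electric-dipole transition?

2

E1 requires Δl = ±1, so l_f ∈ {4, 6}; with 0 ≤ l_f ≤ n_f−1 = 5, the allowed l_f values are {4}.
For l_f = 4: m_f ∈ {m_i−1, m_i, m_i+1} ∩ [−4, 4] = {-4, -3} → 2 states.
Total: 2.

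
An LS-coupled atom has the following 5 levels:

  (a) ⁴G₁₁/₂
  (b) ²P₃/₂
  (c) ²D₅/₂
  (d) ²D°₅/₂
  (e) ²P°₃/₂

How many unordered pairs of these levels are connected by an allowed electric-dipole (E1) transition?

4

(a)–(b): forbidden (parity, ΔS, ΔL, ΔJ).
(a)–(c): forbidden (parity, ΔS, ΔL, ΔJ).
(a)–(d): forbidden (ΔS, ΔL, ΔJ).
(a)–(e): forbidden (ΔS, ΔL, ΔJ).
(b)–(c): forbidden (parity).
(b)–(d): allowed.
(b)–(e): allowed.
(c)–(d): allowed.
(c)–(e): allowed.
(d)–(e): forbidden (parity).
Allowed pairs: 4 of 10.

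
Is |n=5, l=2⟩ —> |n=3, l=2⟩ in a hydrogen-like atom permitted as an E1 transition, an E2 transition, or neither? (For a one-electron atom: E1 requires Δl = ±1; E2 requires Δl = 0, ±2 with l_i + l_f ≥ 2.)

E2

Δl = 2 − 2 = +0; l_i + l_f = 4.
E1 (Δl = ±1): not satisfied.
E2 (Δl = 0,±2, l_i+l_f ≥ 2): satisfied.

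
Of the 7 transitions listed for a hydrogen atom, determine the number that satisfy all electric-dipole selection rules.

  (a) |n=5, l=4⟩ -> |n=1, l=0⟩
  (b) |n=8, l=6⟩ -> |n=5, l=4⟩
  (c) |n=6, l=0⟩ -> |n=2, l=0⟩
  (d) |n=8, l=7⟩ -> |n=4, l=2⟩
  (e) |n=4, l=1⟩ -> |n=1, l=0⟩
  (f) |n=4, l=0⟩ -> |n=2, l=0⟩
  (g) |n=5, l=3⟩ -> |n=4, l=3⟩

1

(a) forbidden — Δl = -4 (E1 requires Δl = ±1)
(b) forbidden — Δl = -2 (E1 requires Δl = ±1)
(c) forbidden — Δl = +0 (E1 requires Δl = ±1)
(d) forbidden — Δl = -5 (E1 requires Δl = ±1)
(e) allowed
(f) forbidden — Δl = +0 (E1 requires Δl = ±1)
(g) forbidden — Δl = +0 (E1 requires Δl = ±1)
Total allowed: 1 of 7.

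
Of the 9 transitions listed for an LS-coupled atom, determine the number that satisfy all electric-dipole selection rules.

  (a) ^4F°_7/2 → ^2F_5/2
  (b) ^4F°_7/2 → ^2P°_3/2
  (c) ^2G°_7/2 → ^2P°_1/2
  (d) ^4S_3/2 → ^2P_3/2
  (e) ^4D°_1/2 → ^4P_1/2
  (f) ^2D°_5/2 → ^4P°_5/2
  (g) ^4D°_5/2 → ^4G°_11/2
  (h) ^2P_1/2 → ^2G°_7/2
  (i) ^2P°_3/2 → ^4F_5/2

(a) forbidden (ΔS fails)
(b) forbidden (parity, ΔS, ΔL, ΔJ fail)
(c) forbidden (parity, ΔL, ΔJ fail)
(d) forbidden (parity, ΔS fail)
(e) allowed
(f) forbidden (parity, ΔS fail)
(g) forbidden (parity, ΔL, ΔJ fail)
(h) forbidden (ΔL, ΔJ fail)
(i) forbidden (ΔS, ΔL fail)
Total allowed: 1 of 9.

1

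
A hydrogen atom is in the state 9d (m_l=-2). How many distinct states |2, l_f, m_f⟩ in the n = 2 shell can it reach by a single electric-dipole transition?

E1 requires Δl = ±1, so l_f ∈ {1, 3}; with 0 ≤ l_f ≤ n_f−1 = 1, the allowed l_f values are {1}.
For l_f = 1: m_f ∈ {m_i−1, m_i, m_i+1} ∩ [−1, 1] = {-1} → 1 state.
Total: 1.

1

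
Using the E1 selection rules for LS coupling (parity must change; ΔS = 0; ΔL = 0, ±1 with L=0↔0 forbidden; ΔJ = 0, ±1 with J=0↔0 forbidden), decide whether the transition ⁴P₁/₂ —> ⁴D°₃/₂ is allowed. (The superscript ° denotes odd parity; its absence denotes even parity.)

allowed

Reading off the term symbols: S 3/2→3/2, L 1→2, J 1/2→3/2, parity even→odd.
Parity must change: even → odd — ✓.
ΔS = 0: S: 3/2 → 3/2 — ✓.
ΔL = 0, ±1 (not L=0↔0): L: 1 → 2, ΔL = +1 — ✓.
ΔJ = 0, ±1 (not J=0↔0): J: 1/2 → 3/2, ΔJ = +1 — ✓.
All four E1 rules are satisfied.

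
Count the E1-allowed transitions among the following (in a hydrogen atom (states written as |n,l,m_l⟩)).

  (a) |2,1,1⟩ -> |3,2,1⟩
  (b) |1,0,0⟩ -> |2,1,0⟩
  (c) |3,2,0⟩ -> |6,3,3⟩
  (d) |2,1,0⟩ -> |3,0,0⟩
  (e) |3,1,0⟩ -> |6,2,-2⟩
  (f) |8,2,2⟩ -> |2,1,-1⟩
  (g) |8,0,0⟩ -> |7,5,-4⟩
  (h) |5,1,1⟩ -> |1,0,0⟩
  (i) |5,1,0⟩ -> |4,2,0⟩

5

(a) allowed
(b) allowed
(c) forbidden — Δm_l = +3 (E1 requires Δm_l = 0, ±1)
(d) allowed
(e) forbidden — Δm_l = -2 (E1 requires Δm_l = 0, ±1)
(f) forbidden — Δm_l = -3 (E1 requires Δm_l = 0, ±1)
(g) forbidden — Δl = +5 (E1 requires Δl = ±1); Δm_l = -4 (E1 requires Δm_l = 0, ±1)
(h) allowed
(i) allowed
Total allowed: 5 of 9.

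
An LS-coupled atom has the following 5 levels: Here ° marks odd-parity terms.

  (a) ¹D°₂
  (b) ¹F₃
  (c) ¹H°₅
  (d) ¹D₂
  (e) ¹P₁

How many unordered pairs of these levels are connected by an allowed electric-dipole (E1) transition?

3

(a)–(b): allowed.
(a)–(c): forbidden (parity, ΔL, ΔJ).
(a)–(d): allowed.
(a)–(e): allowed.
(b)–(c): forbidden (ΔL, ΔJ).
(b)–(d): forbidden (parity).
(b)–(e): forbidden (parity, ΔL, ΔJ).
(c)–(d): forbidden (ΔL, ΔJ).
(c)–(e): forbidden (ΔL, ΔJ).
(d)–(e): forbidden (parity).
Allowed pairs: 3 of 10.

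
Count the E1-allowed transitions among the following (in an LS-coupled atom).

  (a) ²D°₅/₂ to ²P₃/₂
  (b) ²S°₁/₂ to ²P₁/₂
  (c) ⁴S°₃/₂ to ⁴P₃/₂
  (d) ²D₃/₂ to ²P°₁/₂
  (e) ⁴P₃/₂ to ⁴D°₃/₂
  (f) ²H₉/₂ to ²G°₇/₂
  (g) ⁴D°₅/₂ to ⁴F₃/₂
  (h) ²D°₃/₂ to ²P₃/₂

8

(a) allowed
(b) allowed
(c) allowed
(d) allowed
(e) allowed
(f) allowed
(g) allowed
(h) allowed
Total allowed: 8 of 8.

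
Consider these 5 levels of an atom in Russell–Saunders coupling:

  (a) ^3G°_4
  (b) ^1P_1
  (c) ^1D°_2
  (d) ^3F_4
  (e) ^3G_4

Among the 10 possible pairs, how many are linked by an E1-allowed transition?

(a)–(b): forbidden (ΔS, ΔL, ΔJ).
(a)–(c): forbidden (parity, ΔS, ΔL, ΔJ).
(a)–(d): allowed.
(a)–(e): allowed.
(b)–(c): allowed.
(b)–(d): forbidden (parity, ΔS, ΔL, ΔJ).
(b)–(e): forbidden (parity, ΔS, ΔL, ΔJ).
(c)–(d): forbidden (ΔS, ΔJ).
(c)–(e): forbidden (ΔS, ΔL, ΔJ).
(d)–(e): forbidden (parity).
Allowed pairs: 3 of 10.

3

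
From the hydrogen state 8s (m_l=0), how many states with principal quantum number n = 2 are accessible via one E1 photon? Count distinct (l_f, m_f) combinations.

E1 requires Δl = ±1, so l_f ∈ {-1, 1}; with 0 ≤ l_f ≤ n_f−1 = 1, the allowed l_f values are {1}.
For l_f = 1: m_f ∈ {m_i−1, m_i, m_i+1} ∩ [−1, 1] = {-1, 0, 1} → 3 states.
Total: 3.

3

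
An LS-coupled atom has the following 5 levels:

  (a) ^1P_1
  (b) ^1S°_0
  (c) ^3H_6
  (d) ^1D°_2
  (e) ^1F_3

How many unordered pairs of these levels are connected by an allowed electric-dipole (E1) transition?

(a)–(b): allowed.
(a)–(c): forbidden (parity, ΔS, ΔL, ΔJ).
(a)–(d): allowed.
(a)–(e): forbidden (parity, ΔL, ΔJ).
(b)–(c): forbidden (ΔS, ΔL, ΔJ).
(b)–(d): forbidden (parity, ΔL, ΔJ).
(b)–(e): forbidden (ΔL, ΔJ).
(c)–(d): forbidden (ΔS, ΔL, ΔJ).
(c)–(e): forbidden (parity, ΔS, ΔL, ΔJ).
(d)–(e): allowed.
Allowed pairs: 3 of 10.

3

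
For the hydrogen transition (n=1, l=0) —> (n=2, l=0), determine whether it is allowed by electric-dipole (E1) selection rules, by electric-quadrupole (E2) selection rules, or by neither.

Δl = 0 − 0 = +0; l_i + l_f = 0.
E1 (Δl = ±1): not satisfied.
E2 (Δl = 0,±2, l_i+l_f ≥ 2): not satisfied.

neither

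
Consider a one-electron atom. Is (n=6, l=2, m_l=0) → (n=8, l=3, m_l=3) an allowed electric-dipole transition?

l: 2 → 3 (Δl = +1). Δl = ±1 ok.
Δm_l = 3 − (0) = +3. E1 requires Δm_l = 0, ±1: fails.
The transition is electric-dipole forbidden.

forbidden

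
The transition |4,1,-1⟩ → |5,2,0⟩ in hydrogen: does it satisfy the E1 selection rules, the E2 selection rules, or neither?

Δl = 2 − 1 = +1; l_i + l_f = 3.
Δm_l = +1.
E1 (Δl = ±1, |Δm_l| ≤ 1): satisfied.
E2 (Δl = 0,±2, l_i+l_f ≥ 2, |Δm_l| ≤ 2): not satisfied.

E1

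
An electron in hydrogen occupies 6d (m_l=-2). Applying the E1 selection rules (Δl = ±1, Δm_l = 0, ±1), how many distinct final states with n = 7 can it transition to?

E1 requires Δl = ±1, so l_f ∈ {1, 3}; with 0 ≤ l_f ≤ n_f−1 = 6, the allowed l_f values are {1, 3}.
For l_f = 1: m_f ∈ {m_i−1, m_i, m_i+1} ∩ [−1, 1] = {-1} → 1 state.
For l_f = 3: m_f ∈ {m_i−1, m_i, m_i+1} ∩ [−3, 3] = {-3, -2, -1} → 3 states.
Total: 4.

4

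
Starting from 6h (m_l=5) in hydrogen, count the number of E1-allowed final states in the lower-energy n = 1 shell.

E1 requires l_f ∈ {4, 6}, but neither lies in [0, 0], so no final state is reachable.
Total: 0.

0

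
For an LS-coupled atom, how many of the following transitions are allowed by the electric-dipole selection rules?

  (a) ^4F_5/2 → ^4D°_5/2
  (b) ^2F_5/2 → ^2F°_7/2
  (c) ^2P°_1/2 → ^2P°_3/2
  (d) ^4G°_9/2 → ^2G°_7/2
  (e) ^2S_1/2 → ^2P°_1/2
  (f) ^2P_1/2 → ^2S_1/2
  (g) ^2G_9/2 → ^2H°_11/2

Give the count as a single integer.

(a) allowed
(b) allowed
(c) forbidden (parity fails)
(d) forbidden (parity, ΔS fail)
(e) allowed
(f) forbidden (parity fails)
(g) allowed
Total allowed: 4 of 7.

4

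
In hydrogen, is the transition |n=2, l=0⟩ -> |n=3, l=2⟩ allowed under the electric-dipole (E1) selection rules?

forbidden

Initial l = 0, final l = 2, so Δl = +2. E1 requires Δl = ±1: ✗.
The transition is electric-dipole forbidden.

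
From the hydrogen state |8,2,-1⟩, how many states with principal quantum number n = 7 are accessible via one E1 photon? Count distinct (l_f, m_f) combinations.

5

E1 requires Δl = ±1, so l_f ∈ {1, 3}; with 0 ≤ l_f ≤ n_f−1 = 6, the allowed l_f values are {1, 3}.
For l_f = 1: m_f ∈ {m_i−1, m_i, m_i+1} ∩ [−1, 1] = {-1, 0} → 2 states.
For l_f = 3: m_f ∈ {m_i−1, m_i, m_i+1} ∩ [−3, 3] = {-2, -1, 0} → 3 states.
Total: 5.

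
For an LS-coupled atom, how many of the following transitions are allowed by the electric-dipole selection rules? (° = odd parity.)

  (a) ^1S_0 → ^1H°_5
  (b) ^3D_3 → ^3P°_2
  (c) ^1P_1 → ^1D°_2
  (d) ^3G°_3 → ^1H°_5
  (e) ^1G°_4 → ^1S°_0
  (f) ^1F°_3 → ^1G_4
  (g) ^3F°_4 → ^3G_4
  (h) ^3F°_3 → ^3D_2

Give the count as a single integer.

(a) forbidden (ΔL, ΔJ fail)
(b) allowed
(c) allowed
(d) forbidden (parity, ΔS, ΔJ fail)
(e) forbidden (parity, ΔL, ΔJ fail)
(f) allowed
(g) allowed
(h) allowed
Total allowed: 5 of 8.

5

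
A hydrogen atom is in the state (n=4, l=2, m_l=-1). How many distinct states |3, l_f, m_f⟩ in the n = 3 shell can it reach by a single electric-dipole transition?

E1 requires Δl = ±1, so l_f ∈ {1, 3}; with 0 ≤ l_f ≤ n_f−1 = 2, the allowed l_f values are {1}.
For l_f = 1: m_f ∈ {m_i−1, m_i, m_i+1} ∩ [−1, 1] = {-1, 0} → 2 states.
Total: 2.

2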